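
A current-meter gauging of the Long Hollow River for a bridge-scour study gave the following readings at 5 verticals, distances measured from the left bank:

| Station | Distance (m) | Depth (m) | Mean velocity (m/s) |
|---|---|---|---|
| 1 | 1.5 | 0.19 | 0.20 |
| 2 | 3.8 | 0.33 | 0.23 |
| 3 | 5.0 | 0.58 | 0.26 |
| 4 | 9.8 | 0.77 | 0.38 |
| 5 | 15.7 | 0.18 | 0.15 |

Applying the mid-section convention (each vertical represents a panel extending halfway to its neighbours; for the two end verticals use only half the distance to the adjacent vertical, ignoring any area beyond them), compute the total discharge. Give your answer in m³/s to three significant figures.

2.27 m³/s

w_1 = (3.8 − 1.5)/2 = 1.15 m; q_1 = 0.20 × 0.19 × 1.15 = 0.04370 m³/s
w_2 = (5.0 − 1.5)/2 = 1.75 m; q_2 = 0.23 × 0.33 × 1.75 = 0.1328 m³/s
w_3 = (9.8 − 3.8)/2 = 3 m; q_3 = 0.26 × 0.58 × 3 = 0.4524 m³/s
w_4 = (15.7 − 5.0)/2 = 5.35 m; q_4 = 0.38 × 0.77 × 5.35 = 1.565 m³/s
w_5 = (15.7 − 9.8)/2 = 2.95 m; q_5 = 0.15 × 0.18 × 2.95 = 0.07965 m³/s
Q = Σ qᵢ = 2.274 m³/s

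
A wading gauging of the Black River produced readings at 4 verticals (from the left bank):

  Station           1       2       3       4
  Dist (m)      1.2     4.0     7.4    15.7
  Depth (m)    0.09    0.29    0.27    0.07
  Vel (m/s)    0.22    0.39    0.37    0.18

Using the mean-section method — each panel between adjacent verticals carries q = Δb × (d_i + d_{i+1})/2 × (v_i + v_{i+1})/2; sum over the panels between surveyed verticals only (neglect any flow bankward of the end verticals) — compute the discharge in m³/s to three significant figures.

Panel 1-2: Δb = 2.8 m, d̄ = (0.09+0.29)/2 = 0.19, v̄ = (0.22+0.39)/2 = 0.305 → q = 2.8×0.19×0.305 = 0.1623 m³/s
Panel 2-3: Δb = 3.4 m, d̄ = (0.29+0.27)/2 = 0.28, v̄ = (0.39+0.37)/2 = 0.38 → q = 3.4×0.28×0.38 = 0.3618 m³/s
Panel 3-4: Δb = 8.3 m, d̄ = (0.27+0.07)/2 = 0.17, v̄ = (0.37+0.18)/2 = 0.275 → q = 8.3×0.17×0.275 = 0.3880 m³/s
Q = Σ q = 0.9120 m³/s

0.912 m³/s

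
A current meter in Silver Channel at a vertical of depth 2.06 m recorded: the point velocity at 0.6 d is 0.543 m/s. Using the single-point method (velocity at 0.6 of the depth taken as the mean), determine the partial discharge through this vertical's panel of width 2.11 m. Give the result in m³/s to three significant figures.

v̄ = v₀.₆ = 0.543 m/s
q = v̄ × d × w = 0.5430 × 2.06 × 2.11 = 2.360 m³/s

2.36 m³/s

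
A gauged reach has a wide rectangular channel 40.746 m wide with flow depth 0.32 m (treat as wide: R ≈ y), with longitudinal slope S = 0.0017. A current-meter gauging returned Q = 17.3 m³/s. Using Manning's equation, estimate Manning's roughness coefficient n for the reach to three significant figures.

0.0145

A = b·y = 40.746 × 0.32 = 13.04 m²
Wide channel: R ≈ y = 0.32 m
n = (1/Q)·A·R^(2/3)·S^(1/2) = (1/17.3) × 13.04 × 0.4678 × 0.04123 = 0.01454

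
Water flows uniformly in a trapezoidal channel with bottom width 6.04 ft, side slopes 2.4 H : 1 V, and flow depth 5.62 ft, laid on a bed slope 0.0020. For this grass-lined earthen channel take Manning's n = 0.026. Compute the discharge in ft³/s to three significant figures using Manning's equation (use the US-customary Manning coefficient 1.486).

A = (b + z·y)·y = (6.04 + 2.4×5.62)×5.62 = 109.7 ft²
P = b + 2y√(1+z²) = 6.04 + 2×5.62×√(1+2.4²) = 35.26 ft
R = A/P = 109.7/35.26 = 3.112 ft
Q = (1.486/n)·A·R^(2/3)·S^(1/2) = (1.486/0.026) × 109.7 × 3.112^(2/3) × 0.0020^(1/2) = 597.9 ft³/s

598 ft³/s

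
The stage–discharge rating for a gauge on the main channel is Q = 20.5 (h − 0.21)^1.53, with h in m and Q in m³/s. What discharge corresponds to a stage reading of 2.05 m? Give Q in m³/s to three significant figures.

52.1 m³/s

Q = 20.5 × (2.05 − 0.21)^1.53 = 20.5 × 1.84^1.53 = 52.11 m³/s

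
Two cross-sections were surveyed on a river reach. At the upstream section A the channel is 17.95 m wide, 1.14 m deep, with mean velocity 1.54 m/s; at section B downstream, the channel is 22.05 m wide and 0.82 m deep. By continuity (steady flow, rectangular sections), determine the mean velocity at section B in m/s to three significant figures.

1.74 m/s

Q = A₁V₁ = (17.95×1.14) × 1.54 = 31.51 m³/s
A₂ = 22.05 × 0.82 = 18.08 m²
V₂ = Q/A₂ = 31.51/18.08 = 1.743 m/s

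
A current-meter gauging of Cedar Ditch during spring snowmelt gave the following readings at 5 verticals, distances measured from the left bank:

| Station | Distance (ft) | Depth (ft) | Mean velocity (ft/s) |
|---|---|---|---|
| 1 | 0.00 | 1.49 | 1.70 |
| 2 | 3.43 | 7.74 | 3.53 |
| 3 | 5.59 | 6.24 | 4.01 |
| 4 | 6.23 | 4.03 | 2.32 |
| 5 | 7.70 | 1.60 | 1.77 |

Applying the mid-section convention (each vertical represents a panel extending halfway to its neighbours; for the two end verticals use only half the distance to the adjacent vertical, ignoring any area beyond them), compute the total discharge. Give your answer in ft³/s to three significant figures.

128 ft³/s

w_1 = (3.43 − 0.00)/2 = 1.715 ft; q_1 = 1.70 × 1.49 × 1.715 = 4.344 ft³/s
w_2 = (5.59 − 0.00)/2 = 2.795 ft; q_2 = 3.53 × 7.74 × 2.795 = 76.37 ft³/s
w_3 = (6.23 − 3.43)/2 = 1.4 ft; q_3 = 4.01 × 6.24 × 1.4 = 35.03 ft³/s
w_4 = (7.70 − 5.59)/2 = 1.055 ft; q_4 = 2.32 × 4.03 × 1.055 = 9.864 ft³/s
w_5 = (7.70 − 6.23)/2 = 0.735 ft; q_5 = 1.77 × 1.60 × 0.735 = 2.082 ft³/s
Q = Σ qᵢ = 127.7 ft³/s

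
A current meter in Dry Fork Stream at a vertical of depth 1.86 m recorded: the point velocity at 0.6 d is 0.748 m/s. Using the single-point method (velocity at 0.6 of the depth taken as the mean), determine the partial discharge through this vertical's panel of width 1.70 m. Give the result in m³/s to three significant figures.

v̄ = v₀.₆ = 0.748 m/s
q = v̄ × d × w = 0.7480 × 1.86 × 1.70 = 2.365 m³/s

2.37 m³/s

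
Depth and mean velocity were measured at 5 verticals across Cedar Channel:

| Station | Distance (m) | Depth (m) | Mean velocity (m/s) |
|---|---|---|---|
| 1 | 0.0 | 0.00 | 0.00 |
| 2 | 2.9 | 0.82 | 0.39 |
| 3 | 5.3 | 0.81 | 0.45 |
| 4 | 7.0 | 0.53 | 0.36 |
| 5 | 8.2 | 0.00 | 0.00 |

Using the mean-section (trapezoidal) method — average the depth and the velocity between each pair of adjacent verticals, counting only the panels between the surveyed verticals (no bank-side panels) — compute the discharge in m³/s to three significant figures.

1.57 m³/s

Panel 1-2: Δb = 2.9 m, d̄ = (0.00+0.82)/2 = 0.41, v̄ = (0.00+0.39)/2 = 0.195 → q = 2.9×0.41×0.195 = 0.2319 m³/s
Panel 2-3: Δb = 2.4 m, d̄ = (0.82+0.81)/2 = 0.815, v̄ = (0.39+0.45)/2 = 0.42 → q = 2.4×0.815×0.42 = 0.8215 m³/s
Panel 3-4: Δb = 1.7 m, d̄ = (0.81+0.53)/2 = 0.67, v̄ = (0.45+0.36)/2 = 0.405 → q = 1.7×0.67×0.405 = 0.4613 m³/s
Panel 4-5: Δb = 1.2 m, d̄ = (0.53+0.00)/2 = 0.265, v̄ = (0.36+0.00)/2 = 0.18 → q = 1.2×0.265×0.18 = 0.05724 m³/s
Q = Σ q = 1.572 m³/s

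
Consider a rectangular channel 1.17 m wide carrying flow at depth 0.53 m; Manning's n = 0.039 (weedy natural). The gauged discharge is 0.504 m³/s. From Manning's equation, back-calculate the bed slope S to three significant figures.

A = b·y = 1.17 × 0.53 = 0.6201 m²
P = b + 2y = 1.17 + 2×0.53 = 2.230 m
R = A/P = 0.6201/2.230 = 0.2781 m
S = (Q·n / (1·A·R^(2/3)))² = (0.504×0.039 / (1×0.6201×0.4260))² = 0.005536

0.00554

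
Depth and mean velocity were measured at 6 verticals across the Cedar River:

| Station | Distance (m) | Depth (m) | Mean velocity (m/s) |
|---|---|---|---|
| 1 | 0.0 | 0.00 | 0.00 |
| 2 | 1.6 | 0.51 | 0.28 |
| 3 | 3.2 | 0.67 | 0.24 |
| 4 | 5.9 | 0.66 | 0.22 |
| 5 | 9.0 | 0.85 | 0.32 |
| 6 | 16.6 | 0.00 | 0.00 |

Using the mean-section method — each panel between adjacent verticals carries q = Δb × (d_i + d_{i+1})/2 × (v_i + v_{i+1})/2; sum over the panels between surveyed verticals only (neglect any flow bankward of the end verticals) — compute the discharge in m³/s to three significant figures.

Panel 1-2: Δb = 1.6 m, d̄ = (0.00+0.51)/2 = 0.255, v̄ = (0.00+0.28)/2 = 0.14 → q = 1.6×0.255×0.14 = 0.05712 m³/s
Panel 2-3: Δb = 1.6 m, d̄ = (0.51+0.67)/2 = 0.59, v̄ = (0.28+0.24)/2 = 0.26 → q = 1.6×0.59×0.26 = 0.2454 m³/s
Panel 3-4: Δb = 2.7 m, d̄ = (0.67+0.66)/2 = 0.665, v̄ = (0.24+0.22)/2 = 0.23 → q = 2.7×0.665×0.23 = 0.4130 m³/s
Panel 4-5: Δb = 3.1 m, d̄ = (0.66+0.85)/2 = 0.755, v̄ = (0.22+0.32)/2 = 0.27 → q = 3.1×0.755×0.27 = 0.6319 m³/s
Panel 5-6: Δb = 7.6 m, d̄ = (0.85+0.00)/2 = 0.425, v̄ = (0.32+0.00)/2 = 0.16 → q = 7.6×0.425×0.16 = 0.5168 m³/s
Q = Σ q = 1.864 m³/s

1.86 m³/s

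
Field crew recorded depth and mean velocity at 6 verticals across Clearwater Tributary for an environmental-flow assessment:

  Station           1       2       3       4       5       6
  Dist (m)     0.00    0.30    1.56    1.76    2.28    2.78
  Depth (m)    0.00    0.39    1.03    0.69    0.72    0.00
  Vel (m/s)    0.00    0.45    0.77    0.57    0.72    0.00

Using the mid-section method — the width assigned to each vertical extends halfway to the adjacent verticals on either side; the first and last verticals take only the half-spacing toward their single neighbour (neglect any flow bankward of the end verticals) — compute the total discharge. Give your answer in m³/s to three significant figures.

w_2 = (1.56 − 0.00)/2 = 0.78 m; q_2 = 0.45 × 0.39 × 0.78 = 0.1369 m³/s
w_3 = (1.76 − 0.30)/2 = 0.73 m; q_3 = 0.77 × 1.03 × 0.73 = 0.5790 m³/s
w_4 = (2.28 − 1.56)/2 = 0.36 m; q_4 = 0.57 × 0.69 × 0.36 = 0.1416 m³/s
w_5 = (2.78 − 1.76)/2 = 0.51 m; q_5 = 0.72 × 0.72 × 0.51 = 0.2644 m³/s
Stations 1, 6 contribute zero (depth or velocity is 0).
Q = Σ qᵢ = 1.122 m³/s

1.12 m³/s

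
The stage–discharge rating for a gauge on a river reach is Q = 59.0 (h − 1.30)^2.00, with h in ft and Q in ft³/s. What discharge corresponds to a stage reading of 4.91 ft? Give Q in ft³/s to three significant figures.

Q = 59.0 × (4.91 − 1.30)^2.00 = 59.0 × 3.61^2.00 = 768.9 ft³/s

769 ft³/s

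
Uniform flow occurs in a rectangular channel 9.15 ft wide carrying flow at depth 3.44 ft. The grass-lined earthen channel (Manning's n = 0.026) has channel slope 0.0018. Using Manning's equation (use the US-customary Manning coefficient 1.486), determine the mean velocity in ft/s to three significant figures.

A = b·y = 9.15 × 3.44 = 31.48 ft²
P = b + 2y = 9.15 + 2×3.44 = 16.03 ft
R = A/P = 31.48/16.03 = 1.964 ft
Q = (1.486/n)·A·R^(2/3)·S^(1/2) = (1.486/0.026) × 31.48 × 1.964^(2/3) × 0.0018^(1/2) = 119.7 ft³/s
V = Q/A = 119.7/31.48 = 3.802 ft/s

3.80 ft/s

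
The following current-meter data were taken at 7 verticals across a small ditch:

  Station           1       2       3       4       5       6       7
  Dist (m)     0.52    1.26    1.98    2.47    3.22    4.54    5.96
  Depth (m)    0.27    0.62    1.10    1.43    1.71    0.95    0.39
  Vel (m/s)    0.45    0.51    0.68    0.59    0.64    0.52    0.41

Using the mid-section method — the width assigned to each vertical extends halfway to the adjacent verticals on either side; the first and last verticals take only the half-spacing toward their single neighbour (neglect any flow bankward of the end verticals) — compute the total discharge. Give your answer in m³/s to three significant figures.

3.17 m³/s

w_1 = (1.26 − 0.52)/2 = 0.37 m; q_1 = 0.45 × 0.27 × 0.37 = 0.04496 m³/s
w_2 = (1.98 − 0.52)/2 = 0.73 m; q_2 = 0.51 × 0.62 × 0.73 = 0.2308 m³/s
w_3 = (2.47 − 1.26)/2 = 0.605 m; q_3 = 0.68 × 1.10 × 0.605 = 0.4525 m³/s
w_4 = (3.22 − 1.98)/2 = 0.62 m; q_4 = 0.59 × 1.43 × 0.62 = 0.5231 m³/s
w_5 = (4.54 − 2.47)/2 = 1.035 m; q_5 = 0.64 × 1.71 × 1.035 = 1.133 m³/s
w_6 = (5.96 − 3.22)/2 = 1.37 m; q_6 = 0.52 × 0.95 × 1.37 = 0.6768 m³/s
w_7 = (5.96 − 4.54)/2 = 0.71 m; q_7 = 0.41 × 0.39 × 0.71 = 0.1135 m³/s
Q = Σ qᵢ = 3.174 m³/s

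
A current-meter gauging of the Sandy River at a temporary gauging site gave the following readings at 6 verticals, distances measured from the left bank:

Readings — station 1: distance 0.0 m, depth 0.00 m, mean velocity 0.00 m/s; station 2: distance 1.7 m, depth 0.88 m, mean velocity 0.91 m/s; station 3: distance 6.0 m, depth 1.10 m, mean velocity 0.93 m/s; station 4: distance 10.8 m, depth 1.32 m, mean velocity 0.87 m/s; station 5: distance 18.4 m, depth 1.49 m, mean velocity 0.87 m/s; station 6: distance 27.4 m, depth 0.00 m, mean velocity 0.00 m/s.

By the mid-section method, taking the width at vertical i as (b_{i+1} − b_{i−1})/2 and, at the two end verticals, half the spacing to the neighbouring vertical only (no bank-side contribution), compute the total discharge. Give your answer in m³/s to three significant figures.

24.9 m³/s

w_2 = (6.0 − 0.0)/2 = 3 m; q_2 = 0.91 × 0.88 × 3 = 2.402 m³/s
w_3 = (10.8 − 1.7)/2 = 4.55 m; q_3 = 0.93 × 1.10 × 4.55 = 4.655 m³/s
w_4 = (18.4 − 6.0)/2 = 6.2 m; q_4 = 0.87 × 1.32 × 6.2 = 7.120 m³/s
w_5 = (27.4 − 10.8)/2 = 8.3 m; q_5 = 0.87 × 1.49 × 8.3 = 10.76 m³/s
Stations 1, 6 contribute zero (depth or velocity is 0).
Q = Σ qᵢ = 24.94 m³/s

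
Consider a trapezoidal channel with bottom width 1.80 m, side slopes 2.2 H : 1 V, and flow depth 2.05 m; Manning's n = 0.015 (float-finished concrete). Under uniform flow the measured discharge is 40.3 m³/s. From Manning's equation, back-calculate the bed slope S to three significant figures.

0.00191

A = (b + z·y)·y = (1.80 + 2.2×2.05)×2.05 = 12.94 m²
P = b + 2y√(1+z²) = 1.80 + 2×2.05×√(1+2.2²) = 11.71 m
R = A/P = 12.94/11.71 = 1.105 m
S = (Q·n / (1·A·R^(2/3)))² = (40.3×0.015 / (1×12.94×1.069))² = 0.001912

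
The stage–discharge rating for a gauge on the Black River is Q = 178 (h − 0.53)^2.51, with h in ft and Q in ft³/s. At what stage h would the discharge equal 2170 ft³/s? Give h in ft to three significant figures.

3.24 ft

h − h₀ = (Q/C)^(1/b) = (2170/178)^(1/2.51) = 2.708 ft
h = 0.53 + 2.708 = 3.238 ft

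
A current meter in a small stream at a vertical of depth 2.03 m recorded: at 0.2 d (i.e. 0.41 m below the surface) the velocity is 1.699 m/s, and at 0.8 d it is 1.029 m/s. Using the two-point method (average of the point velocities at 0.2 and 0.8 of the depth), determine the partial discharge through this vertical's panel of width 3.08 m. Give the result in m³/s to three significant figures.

8.53 m³/s

v̄ = (1.699 + 1.029) / 2 = 1.364 m/s
q = v̄ × d × w = 1.364 × 2.03 × 3.08 = 8.528 m³/s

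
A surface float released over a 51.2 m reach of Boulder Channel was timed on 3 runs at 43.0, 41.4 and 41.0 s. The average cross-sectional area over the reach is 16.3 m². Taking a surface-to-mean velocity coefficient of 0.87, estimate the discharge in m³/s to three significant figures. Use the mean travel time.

t̄ = (43.0 + 41.4 + 41.0) / 3 = 41.8 s
v_surface = L / t̄ = 51.2 / 41.8 = 1.225 m/s
v_mean = 0.87 × 1.225 = 1.066 m/s
Q = A × v_mean = 16.3 × 1.066 = 17.37 m³/s

17.4 m³/s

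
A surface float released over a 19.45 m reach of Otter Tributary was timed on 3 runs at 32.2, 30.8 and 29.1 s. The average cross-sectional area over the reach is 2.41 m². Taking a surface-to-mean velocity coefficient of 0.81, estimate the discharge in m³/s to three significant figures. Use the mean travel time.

t̄ = (32.2 + 30.8 + 29.1) / 3 = 30.7 s
v_surface = L / t̄ = 19.45 / 30.7 = 0.6336 m/s
v_mean = 0.81 × 0.6336 = 0.5132 m/s
Q = A × v_mean = 2.41 × 0.5132 = 1.237 m³/s

1.24 m³/s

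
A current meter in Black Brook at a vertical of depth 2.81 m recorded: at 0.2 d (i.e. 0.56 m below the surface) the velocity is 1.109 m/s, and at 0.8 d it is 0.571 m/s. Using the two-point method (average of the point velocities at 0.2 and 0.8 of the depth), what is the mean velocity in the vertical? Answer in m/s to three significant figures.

0.840 m/s

v̄ = (1.109 + 0.571) / 2 = 0.8400 m/s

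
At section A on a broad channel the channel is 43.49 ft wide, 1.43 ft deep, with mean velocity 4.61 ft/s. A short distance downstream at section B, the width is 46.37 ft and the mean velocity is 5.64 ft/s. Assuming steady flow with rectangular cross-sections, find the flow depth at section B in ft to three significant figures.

Q = A₁V₁ = (43.49×1.43) × 4.61 = 286.7 ft³/s
d₂ = Q/(b₂ V₂) = 286.7/(46.37×5.64) = 1.096 ft

1.10 ft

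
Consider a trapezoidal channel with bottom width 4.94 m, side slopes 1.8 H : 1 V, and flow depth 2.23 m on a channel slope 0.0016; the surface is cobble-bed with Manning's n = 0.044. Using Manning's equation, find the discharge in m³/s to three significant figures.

A = (b + z·y)·y = (4.94 + 1.8×2.23)×2.23 = 19.97 m²
P = b + 2y√(1+z²) = 4.94 + 2×2.23×√(1+1.8²) = 14.12 m
R = A/P = 19.97/14.12 = 1.414 m
Q = (1/n)·A·R^(2/3)·S^(1/2) = (1/0.044) × 19.97 × 1.414^(2/3) × 0.0016^(1/2) = 22.87 m³/s

22.9 m³/s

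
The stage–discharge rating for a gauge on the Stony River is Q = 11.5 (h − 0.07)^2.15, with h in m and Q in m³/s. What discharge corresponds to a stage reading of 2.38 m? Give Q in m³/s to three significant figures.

Q = 11.5 × (2.38 − 0.07)^2.15 = 11.5 × 2.31^2.15 = 69.58 m³/s

69.6 m³/s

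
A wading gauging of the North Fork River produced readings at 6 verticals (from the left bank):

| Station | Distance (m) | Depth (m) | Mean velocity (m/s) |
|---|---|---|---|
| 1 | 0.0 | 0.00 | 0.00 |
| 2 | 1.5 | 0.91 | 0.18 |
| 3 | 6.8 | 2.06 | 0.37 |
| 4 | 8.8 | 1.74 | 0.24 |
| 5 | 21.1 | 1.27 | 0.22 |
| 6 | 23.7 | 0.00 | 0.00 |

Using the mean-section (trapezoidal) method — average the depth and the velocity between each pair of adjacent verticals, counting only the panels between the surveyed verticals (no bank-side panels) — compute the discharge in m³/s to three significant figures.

Panel 1-2: Δb = 1.5 m, d̄ = (0.00+0.91)/2 = 0.455, v̄ = (0.00+0.18)/2 = 0.09 → q = 1.5×0.455×0.09 = 0.06143 m³/s
Panel 2-3: Δb = 5.3 m, d̄ = (0.91+2.06)/2 = 1.485, v̄ = (0.18+0.37)/2 = 0.275 → q = 5.3×1.485×0.275 = 2.164 m³/s
Panel 3-4: Δb = 2 m, d̄ = (2.06+1.74)/2 = 1.9, v̄ = (0.37+0.24)/2 = 0.305 → q = 2×1.9×0.305 = 1.159 m³/s
Panel 4-5: Δb = 12.3 m, d̄ = (1.74+1.27)/2 = 1.505, v̄ = (0.24+0.22)/2 = 0.23 → q = 12.3×1.505×0.23 = 4.258 m³/s
Panel 5-6: Δb = 2.6 m, d̄ = (1.27+0.00)/2 = 0.635, v̄ = (0.22+0.00)/2 = 0.11 → q = 2.6×0.635×0.11 = 0.1816 m³/s
Q = Σ q = 7.824 m³/s

7.82 m³/s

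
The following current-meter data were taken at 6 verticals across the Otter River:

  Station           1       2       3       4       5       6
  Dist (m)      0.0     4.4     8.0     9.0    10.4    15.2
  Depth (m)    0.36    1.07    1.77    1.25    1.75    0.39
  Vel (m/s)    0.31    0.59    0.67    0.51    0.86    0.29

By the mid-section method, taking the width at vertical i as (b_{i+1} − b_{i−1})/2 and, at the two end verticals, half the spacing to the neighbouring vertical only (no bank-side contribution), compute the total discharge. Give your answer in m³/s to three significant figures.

w_1 = (4.4 − 0.0)/2 = 2.2 m; q_1 = 0.31 × 0.36 × 2.2 = 0.2455 m³/s
w_2 = (8.0 − 0.0)/2 = 4 m; q_2 = 0.59 × 1.07 × 4 = 2.525 m³/s
w_3 = (9.0 − 4.4)/2 = 2.3 m; q_3 = 0.67 × 1.77 × 2.3 = 2.728 m³/s
w_4 = (10.4 − 8.0)/2 = 1.2 m; q_4 = 0.51 × 1.25 × 1.2 = 0.7650 m³/s
w_5 = (15.2 − 9.0)/2 = 3.1 m; q_5 = 0.86 × 1.75 × 3.1 = 4.666 m³/s
w_6 = (15.2 − 10.4)/2 = 2.4 m; q_6 = 0.29 × 0.39 × 2.4 = 0.2714 m³/s
Q = Σ qᵢ = 11.20 m³/s

11.2 m³/s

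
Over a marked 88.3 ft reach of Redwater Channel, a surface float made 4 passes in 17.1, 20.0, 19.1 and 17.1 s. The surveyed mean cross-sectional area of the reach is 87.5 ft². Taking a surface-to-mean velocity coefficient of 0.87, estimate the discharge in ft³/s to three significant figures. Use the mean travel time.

367 ft³/s

t̄ = (17.1 + 20.0 + 19.1 + 17.1) / 4 = 18.325 s
v_surface = L / t̄ = 88.3 / 18.325 = 4.819 ft/s
v_mean = 0.87 × 4.819 = 4.192 ft/s
Q = A × v_mean = 87.5 × 4.192 = 366.8 ft³/s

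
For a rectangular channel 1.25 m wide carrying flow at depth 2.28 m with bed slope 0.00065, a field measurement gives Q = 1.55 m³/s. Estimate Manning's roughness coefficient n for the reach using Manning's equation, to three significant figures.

A = b·y = 1.25 × 2.28 = 2.850 m²
P = b + 2y = 1.25 + 2×2.28 = 5.810 m
R = A/P = 2.850/5.810 = 0.4905 m
n = (1/Q)·A·R^(2/3)·S^(1/2) = (1/1.55) × 2.850 × 0.6220 × 0.02550 = 0.02916

0.0292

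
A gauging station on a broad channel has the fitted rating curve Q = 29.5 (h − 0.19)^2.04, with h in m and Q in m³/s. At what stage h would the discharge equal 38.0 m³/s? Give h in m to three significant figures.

1.32 m

h − h₀ = (Q/C)^(1/b) = (38.0/29.5)^(1/2.04) = 1.132 m
h = 0.19 + 1.132 = 1.322 m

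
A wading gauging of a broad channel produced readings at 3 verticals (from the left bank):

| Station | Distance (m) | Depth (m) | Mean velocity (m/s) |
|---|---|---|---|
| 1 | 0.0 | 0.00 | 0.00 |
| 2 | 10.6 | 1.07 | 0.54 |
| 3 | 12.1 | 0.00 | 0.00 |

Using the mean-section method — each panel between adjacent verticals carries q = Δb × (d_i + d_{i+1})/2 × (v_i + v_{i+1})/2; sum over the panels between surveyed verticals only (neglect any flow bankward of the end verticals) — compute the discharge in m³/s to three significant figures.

Panel 1-2: Δb = 10.6 m, d̄ = (0.00+1.07)/2 = 0.535, v̄ = (0.00+0.54)/2 = 0.27 → q = 10.6×0.535×0.27 = 1.531 m³/s
Panel 2-3: Δb = 1.5 m, d̄ = (1.07+0.00)/2 = 0.535, v̄ = (0.54+0.00)/2 = 0.27 → q = 1.5×0.535×0.27 = 0.2167 m³/s
Q = Σ q = 1.748 m³/s

1.75 m³/s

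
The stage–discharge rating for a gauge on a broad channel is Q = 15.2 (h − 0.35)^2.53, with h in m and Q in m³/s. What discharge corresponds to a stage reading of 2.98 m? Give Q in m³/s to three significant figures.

Q = 15.2 × (2.98 − 0.35)^2.53 = 15.2 × 2.63^2.53 = 175.5 m³/s

176 m³/s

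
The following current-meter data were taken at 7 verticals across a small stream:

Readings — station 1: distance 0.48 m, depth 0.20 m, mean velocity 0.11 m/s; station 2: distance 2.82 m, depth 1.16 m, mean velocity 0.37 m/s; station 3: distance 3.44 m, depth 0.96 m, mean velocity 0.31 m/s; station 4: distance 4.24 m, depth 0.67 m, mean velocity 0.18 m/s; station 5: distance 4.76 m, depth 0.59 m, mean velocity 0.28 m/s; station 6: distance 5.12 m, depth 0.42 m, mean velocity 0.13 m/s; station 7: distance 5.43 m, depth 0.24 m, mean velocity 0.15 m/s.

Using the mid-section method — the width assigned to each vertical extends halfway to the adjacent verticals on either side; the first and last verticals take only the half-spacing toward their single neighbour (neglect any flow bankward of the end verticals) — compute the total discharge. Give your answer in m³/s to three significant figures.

w_1 = (2.82 − 0.48)/2 = 1.17 m; q_1 = 0.11 × 0.20 × 1.17 = 0.02574 m³/s
w_2 = (3.44 − 0.48)/2 = 1.48 m; q_2 = 0.37 × 1.16 × 1.48 = 0.6352 m³/s
w_3 = (4.24 − 2.82)/2 = 0.71 m; q_3 = 0.31 × 0.96 × 0.71 = 0.2113 m³/s
w_4 = (4.76 − 3.44)/2 = 0.66 m; q_4 = 0.18 × 0.67 × 0.66 = 0.07960 m³/s
w_5 = (5.12 − 4.24)/2 = 0.44 m; q_5 = 0.28 × 0.59 × 0.44 = 0.07269 m³/s
w_6 = (5.43 − 4.76)/2 = 0.335 m; q_6 = 0.13 × 0.42 × 0.335 = 0.01829 m³/s
w_7 = (5.43 − 5.12)/2 = 0.155 m; q_7 = 0.15 × 0.24 × 0.155 = 0.005580 m³/s
Q = Σ qᵢ = 1.048 m³/s

1.05 m³/s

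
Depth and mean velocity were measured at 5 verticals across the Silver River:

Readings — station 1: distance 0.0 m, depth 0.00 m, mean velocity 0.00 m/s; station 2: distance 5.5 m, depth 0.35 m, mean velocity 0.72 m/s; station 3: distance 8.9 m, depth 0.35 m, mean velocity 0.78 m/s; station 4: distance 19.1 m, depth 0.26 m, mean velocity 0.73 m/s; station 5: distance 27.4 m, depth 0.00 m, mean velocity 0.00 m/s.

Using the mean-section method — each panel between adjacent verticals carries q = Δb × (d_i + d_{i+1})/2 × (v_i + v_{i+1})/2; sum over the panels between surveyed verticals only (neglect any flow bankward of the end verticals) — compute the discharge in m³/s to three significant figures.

3.98 m³/s

Panel 1-2: Δb = 5.5 m, d̄ = (0.00+0.35)/2 = 0.175, v̄ = (0.00+0.72)/2 = 0.36 → q = 5.5×0.175×0.36 = 0.3465 m³/s
Panel 2-3: Δb = 3.4 m, d̄ = (0.35+0.35)/2 = 0.35, v̄ = (0.72+0.78)/2 = 0.75 → q = 3.4×0.35×0.75 = 0.8925 m³/s
Panel 3-4: Δb = 10.2 m, d̄ = (0.35+0.26)/2 = 0.305, v̄ = (0.78+0.73)/2 = 0.755 → q = 10.2×0.305×0.755 = 2.349 m³/s
Panel 4-5: Δb = 8.3 m, d̄ = (0.26+0.00)/2 = 0.13, v̄ = (0.73+0.00)/2 = 0.365 → q = 8.3×0.13×0.365 = 0.3938 m³/s
Q = Σ q = 3.982 m³/s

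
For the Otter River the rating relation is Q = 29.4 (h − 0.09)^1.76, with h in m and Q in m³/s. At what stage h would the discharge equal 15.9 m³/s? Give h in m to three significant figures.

0.795 m

h − h₀ = (Q/C)^(1/b) = (15.9/29.4)^(1/1.76) = 0.7052 m
h = 0.09 + 0.7052 = 0.7952 m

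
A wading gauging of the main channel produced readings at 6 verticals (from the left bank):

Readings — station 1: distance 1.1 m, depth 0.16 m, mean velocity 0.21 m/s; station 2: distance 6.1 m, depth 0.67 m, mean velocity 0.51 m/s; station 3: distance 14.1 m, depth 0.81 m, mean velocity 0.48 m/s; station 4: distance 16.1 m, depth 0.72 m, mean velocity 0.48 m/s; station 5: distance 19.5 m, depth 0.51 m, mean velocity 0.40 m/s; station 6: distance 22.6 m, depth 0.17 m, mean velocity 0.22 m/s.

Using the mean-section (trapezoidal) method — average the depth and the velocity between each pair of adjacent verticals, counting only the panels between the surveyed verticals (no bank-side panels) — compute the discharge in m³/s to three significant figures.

Panel 1-2: Δb = 5 m, d̄ = (0.16+0.67)/2 = 0.415, v̄ = (0.21+0.51)/2 = 0.36 → q = 5×0.415×0.36 = 0.7470 m³/s
Panel 2-3: Δb = 8 m, d̄ = (0.67+0.81)/2 = 0.74, v̄ = (0.51+0.48)/2 = 0.495 → q = 8×0.74×0.495 = 2.930 m³/s
Panel 3-4: Δb = 2 m, d̄ = (0.81+0.72)/2 = 0.765, v̄ = (0.48+0.48)/2 = 0.48 → q = 2×0.765×0.48 = 0.7344 m³/s
Panel 4-5: Δb = 3.4 m, d̄ = (0.72+0.51)/2 = 0.615, v̄ = (0.48+0.40)/2 = 0.44 → q = 3.4×0.615×0.44 = 0.9200 m³/s
Panel 5-6: Δb = 3.1 m, d̄ = (0.51+0.17)/2 = 0.34, v̄ = (0.40+0.22)/2 = 0.31 → q = 3.1×0.34×0.31 = 0.3267 m³/s
Q = Σ q = 5.659 m³/s

5.66 m³/s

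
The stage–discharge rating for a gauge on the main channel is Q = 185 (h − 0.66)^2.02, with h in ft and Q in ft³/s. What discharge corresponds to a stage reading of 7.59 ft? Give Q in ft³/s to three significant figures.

9240 ft³/s

Q = 185 × (7.59 − 0.66)^2.02 = 185 × 6.93^2.02 = 9235 ft³/s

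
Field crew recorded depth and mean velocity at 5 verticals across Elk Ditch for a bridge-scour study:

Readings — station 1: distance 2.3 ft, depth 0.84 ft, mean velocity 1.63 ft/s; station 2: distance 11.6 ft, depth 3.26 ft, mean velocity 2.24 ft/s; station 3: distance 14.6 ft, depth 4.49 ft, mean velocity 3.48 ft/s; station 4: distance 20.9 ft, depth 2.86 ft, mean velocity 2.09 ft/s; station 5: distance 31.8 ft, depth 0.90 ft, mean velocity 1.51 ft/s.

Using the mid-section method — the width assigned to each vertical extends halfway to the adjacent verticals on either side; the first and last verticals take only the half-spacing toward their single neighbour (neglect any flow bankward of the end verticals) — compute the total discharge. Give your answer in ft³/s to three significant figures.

w_1 = (11.6 − 2.3)/2 = 4.65 ft; q_1 = 1.63 × 0.84 × 4.65 = 6.367 ft³/s
w_2 = (14.6 − 2.3)/2 = 6.15 ft; q_2 = 2.24 × 3.26 × 6.15 = 44.91 ft³/s
w_3 = (20.9 − 11.6)/2 = 4.65 ft; q_3 = 3.48 × 4.49 × 4.65 = 72.66 ft³/s
w_4 = (31.8 − 14.6)/2 = 8.6 ft; q_4 = 2.09 × 2.86 × 8.6 = 51.41 ft³/s
w_5 = (31.8 − 20.9)/2 = 5.45 ft; q_5 = 1.51 × 0.90 × 5.45 = 7.407 ft³/s
Q = Σ qᵢ = 182.7 ft³/s

183 ft³/s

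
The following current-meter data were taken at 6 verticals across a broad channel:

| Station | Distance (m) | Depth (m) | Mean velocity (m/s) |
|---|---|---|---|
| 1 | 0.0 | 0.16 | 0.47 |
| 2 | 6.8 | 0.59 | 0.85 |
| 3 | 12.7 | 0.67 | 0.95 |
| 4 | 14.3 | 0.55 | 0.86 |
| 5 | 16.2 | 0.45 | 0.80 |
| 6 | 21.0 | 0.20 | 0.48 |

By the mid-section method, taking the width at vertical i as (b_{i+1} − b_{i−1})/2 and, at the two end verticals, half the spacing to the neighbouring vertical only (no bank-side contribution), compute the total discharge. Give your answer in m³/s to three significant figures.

8.09 m³/s

w_1 = (6.8 − 0.0)/2 = 3.4 m; q_1 = 0.47 × 0.16 × 3.4 = 0.2557 m³/s
w_2 = (12.7 − 0.0)/2 = 6.35 m; q_2 = 0.85 × 0.59 × 6.35 = 3.185 m³/s
w_3 = (14.3 − 6.8)/2 = 3.75 m; q_3 = 0.95 × 0.67 × 3.75 = 2.387 m³/s
w_4 = (16.2 − 12.7)/2 = 1.75 m; q_4 = 0.86 × 0.55 × 1.75 = 0.8278 m³/s
w_5 = (21.0 − 14.3)/2 = 3.35 m; q_5 = 0.80 × 0.45 × 3.35 = 1.206 m³/s
w_6 = (21.0 − 16.2)/2 = 2.4 m; q_6 = 0.48 × 0.20 × 2.4 = 0.2304 m³/s
Q = Σ qᵢ = 8.091 m³/s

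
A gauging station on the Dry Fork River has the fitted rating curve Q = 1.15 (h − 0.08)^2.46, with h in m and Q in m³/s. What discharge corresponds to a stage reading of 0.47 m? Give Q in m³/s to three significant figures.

0.113 m³/s

Q = 1.15 × (0.47 − 0.08)^2.46 = 1.15 × 0.39^2.46 = 0.1134 m³/s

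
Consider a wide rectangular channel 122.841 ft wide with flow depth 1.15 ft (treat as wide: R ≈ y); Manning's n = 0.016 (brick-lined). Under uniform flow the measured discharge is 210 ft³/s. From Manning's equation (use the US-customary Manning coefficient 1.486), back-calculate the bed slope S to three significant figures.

A = b·y = 122.841 × 1.15 = 141.3 ft²
Wide channel: R ≈ y = 1.15 ft
S = (Q·n / (1.486·A·R^(2/3)))² = (210×0.016 / (1.486×141.3×1.098))² = 0.0002126

0.000213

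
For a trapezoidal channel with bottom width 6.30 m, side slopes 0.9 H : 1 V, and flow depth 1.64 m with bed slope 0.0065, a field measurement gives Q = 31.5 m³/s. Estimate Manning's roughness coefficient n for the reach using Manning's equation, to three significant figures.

0.0367

A = (b + z·y)·y = (6.30 + 0.9×1.64)×1.64 = 12.75 m²
P = b + 2y√(1+z²) = 6.30 + 2×1.64×√(1+0.9²) = 10.71 m
R = A/P = 12.75/10.71 = 1.190 m
n = (1/Q)·A·R^(2/3)·S^(1/2) = (1/31.5) × 12.75 × 1.123 × 0.08062 = 0.03666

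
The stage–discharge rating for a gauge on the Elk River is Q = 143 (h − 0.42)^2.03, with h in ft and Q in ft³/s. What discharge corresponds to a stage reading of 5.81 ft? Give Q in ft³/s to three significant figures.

Q = 143 × (5.81 − 0.42)^2.03 = 143 × 5.39^2.03 = 4370 ft³/s

4370 ft³/s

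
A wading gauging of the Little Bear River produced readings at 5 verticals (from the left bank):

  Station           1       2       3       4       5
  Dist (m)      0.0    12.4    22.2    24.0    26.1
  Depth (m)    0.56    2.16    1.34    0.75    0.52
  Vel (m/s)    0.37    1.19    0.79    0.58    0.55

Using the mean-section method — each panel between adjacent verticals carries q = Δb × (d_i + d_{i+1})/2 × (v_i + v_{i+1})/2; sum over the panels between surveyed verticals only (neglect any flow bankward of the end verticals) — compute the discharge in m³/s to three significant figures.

32.2 m³/s

Panel 1-2: Δb = 12.4 m, d̄ = (0.56+2.16)/2 = 1.36, v̄ = (0.37+1.19)/2 = 0.78 → q = 12.4×1.36×0.78 = 13.15 m³/s
Panel 2-3: Δb = 9.8 m, d̄ = (2.16+1.34)/2 = 1.75, v̄ = (1.19+0.79)/2 = 0.99 → q = 9.8×1.75×0.99 = 16.98 m³/s
Panel 3-4: Δb = 1.8 m, d̄ = (1.34+0.75)/2 = 1.045, v̄ = (0.79+0.58)/2 = 0.685 → q = 1.8×1.045×0.685 = 1.288 m³/s
Panel 4-5: Δb = 2.1 m, d̄ = (0.75+0.52)/2 = 0.635, v̄ = (0.58+0.55)/2 = 0.565 → q = 2.1×0.635×0.565 = 0.7534 m³/s
Q = Σ q = 32.17 m³/s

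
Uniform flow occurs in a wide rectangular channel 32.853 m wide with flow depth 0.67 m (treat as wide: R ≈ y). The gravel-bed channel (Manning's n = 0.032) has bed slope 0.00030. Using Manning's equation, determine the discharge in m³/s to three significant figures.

9.12 m³/s

A = b·y = 32.853 × 0.67 = 22.01 m²
Wide channel: R ≈ y = 0.67 m
Q = (1/n)·A·R^(2/3)·S^(1/2) = (1/0.032) × 22.01 × 0.6700^(2/3) × 0.00030^(1/2) = 9.122 m³/s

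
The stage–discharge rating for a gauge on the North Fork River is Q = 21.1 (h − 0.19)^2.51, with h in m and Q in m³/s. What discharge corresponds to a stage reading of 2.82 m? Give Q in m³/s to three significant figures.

Q = 21.1 × (2.82 − 0.19)^2.51 = 21.1 × 2.63^2.51 = 239.0 m³/s

239 m³/s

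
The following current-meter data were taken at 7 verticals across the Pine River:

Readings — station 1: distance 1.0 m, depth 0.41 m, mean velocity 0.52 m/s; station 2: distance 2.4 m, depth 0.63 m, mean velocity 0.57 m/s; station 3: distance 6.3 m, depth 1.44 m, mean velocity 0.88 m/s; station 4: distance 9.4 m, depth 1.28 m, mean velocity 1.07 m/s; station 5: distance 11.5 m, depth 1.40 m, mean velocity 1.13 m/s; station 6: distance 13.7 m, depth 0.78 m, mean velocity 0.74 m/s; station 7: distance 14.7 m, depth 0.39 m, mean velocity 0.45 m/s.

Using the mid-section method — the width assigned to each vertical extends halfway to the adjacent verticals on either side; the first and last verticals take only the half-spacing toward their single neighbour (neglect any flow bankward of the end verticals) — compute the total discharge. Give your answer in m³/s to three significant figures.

w_1 = (2.4 − 1.0)/2 = 0.7 m; q_1 = 0.52 × 0.41 × 0.7 = 0.1492 m³/s
w_2 = (6.3 − 1.0)/2 = 2.65 m; q_2 = 0.57 × 0.63 × 2.65 = 0.9516 m³/s
w_3 = (9.4 − 2.4)/2 = 3.5 m; q_3 = 0.88 × 1.44 × 3.5 = 4.435 m³/s
w_4 = (11.5 − 6.3)/2 = 2.6 m; q_4 = 1.07 × 1.28 × 2.6 = 3.561 m³/s
w_5 = (13.7 − 9.4)/2 = 2.15 m; q_5 = 1.13 × 1.40 × 2.15 = 3.401 m³/s
w_6 = (14.7 − 11.5)/2 = 1.6 m; q_6 = 0.74 × 0.78 × 1.6 = 0.9235 m³/s
w_7 = (14.7 − 13.7)/2 = 0.5 m; q_7 = 0.45 × 0.39 × 0.5 = 0.08775 m³/s
Q = Σ qᵢ = 13.51 m³/s

13.5 m³/s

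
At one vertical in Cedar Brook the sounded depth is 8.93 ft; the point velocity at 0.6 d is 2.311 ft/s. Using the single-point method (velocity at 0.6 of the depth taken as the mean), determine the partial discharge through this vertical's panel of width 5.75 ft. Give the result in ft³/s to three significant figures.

119 ft³/s

v̄ = v₀.₆ = 2.311 ft/s
q = v̄ × d × w = 2.311 × 8.93 × 5.75 = 118.7 ft³/s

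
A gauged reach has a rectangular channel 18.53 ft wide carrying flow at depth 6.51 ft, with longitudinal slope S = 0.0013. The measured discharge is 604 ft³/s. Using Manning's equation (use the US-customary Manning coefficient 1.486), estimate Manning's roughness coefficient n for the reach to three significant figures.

A = b·y = 18.53 × 6.51 = 120.6 ft²
P = b + 2y = 18.53 + 2×6.51 = 31.55 ft
R = A/P = 120.6/31.55 = 3.823 ft
n = (1.486/Q)·A·R^(2/3)·S^(1/2) = (1.486/604) × 120.6 × 2.445 × 0.03606 = 0.02616

0.0262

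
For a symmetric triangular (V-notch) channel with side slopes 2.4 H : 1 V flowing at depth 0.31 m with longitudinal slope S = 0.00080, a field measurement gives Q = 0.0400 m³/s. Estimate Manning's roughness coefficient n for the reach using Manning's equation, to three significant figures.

0.0446

A = z·y² = 2.4×0.31² = 0.2306 m²
P = 2y√(1+z²) = 2×0.31×√(1+2.4²) = 1.612 m
R = A/P = 0.2306/1.612 = 0.1431 m
n = (1/Q)·A·R^(2/3)·S^(1/2) = (1/0.0400) × 0.2306 × 0.2736 × 0.02828 = 0.04461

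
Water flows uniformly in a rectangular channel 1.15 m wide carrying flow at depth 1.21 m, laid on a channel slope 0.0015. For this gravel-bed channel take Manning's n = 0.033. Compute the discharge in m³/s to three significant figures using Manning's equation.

A = b·y = 1.15 × 1.21 = 1.392 m²
P = b + 2y = 1.15 + 2×1.21 = 3.570 m
R = A/P = 1.392/3.570 = 0.3898 m
Q = (1/n)·A·R^(2/3)·S^(1/2) = (1/0.033) × 1.392 × 0.3898^(2/3) × 0.0015^(1/2) = 0.8714 m³/s

0.871 m³/s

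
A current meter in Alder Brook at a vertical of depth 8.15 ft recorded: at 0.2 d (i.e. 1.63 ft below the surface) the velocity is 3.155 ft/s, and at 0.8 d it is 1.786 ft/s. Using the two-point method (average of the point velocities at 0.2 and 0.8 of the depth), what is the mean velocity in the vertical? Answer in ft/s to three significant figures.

v̄ = (3.155 + 1.786) / 2 = 2.471 ft/s

2.47 ft/s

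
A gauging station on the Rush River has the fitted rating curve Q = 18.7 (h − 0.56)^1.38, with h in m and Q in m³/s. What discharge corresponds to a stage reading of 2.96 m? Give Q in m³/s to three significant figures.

62.6 m³/s

Q = 18.7 × (2.96 − 0.56)^1.38 = 18.7 × 2.4^1.38 = 62.59 m³/s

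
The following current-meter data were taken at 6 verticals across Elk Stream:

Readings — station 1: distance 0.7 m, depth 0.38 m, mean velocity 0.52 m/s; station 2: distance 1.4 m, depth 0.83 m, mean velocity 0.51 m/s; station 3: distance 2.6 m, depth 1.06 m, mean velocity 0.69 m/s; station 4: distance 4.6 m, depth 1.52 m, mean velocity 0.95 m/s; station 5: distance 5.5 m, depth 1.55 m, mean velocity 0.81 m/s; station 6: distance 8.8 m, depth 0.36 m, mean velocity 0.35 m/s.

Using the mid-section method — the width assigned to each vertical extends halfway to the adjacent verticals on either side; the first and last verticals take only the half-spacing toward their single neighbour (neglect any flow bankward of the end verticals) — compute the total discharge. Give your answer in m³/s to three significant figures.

6.58 m³/s

w_1 = (1.4 − 0.7)/2 = 0.35 m; q_1 = 0.52 × 0.38 × 0.35 = 0.06916 m³/s
w_2 = (2.6 − 0.7)/2 = 0.95 m; q_2 = 0.51 × 0.83 × 0.95 = 0.4021 m³/s
w_3 = (4.6 − 1.4)/2 = 1.6 m; q_3 = 0.69 × 1.06 × 1.6 = 1.170 m³/s
w_4 = (5.5 − 2.6)/2 = 1.45 m; q_4 = 0.95 × 1.52 × 1.45 = 2.094 m³/s
w_5 = (8.8 − 4.6)/2 = 2.1 m; q_5 = 0.81 × 1.55 × 2.1 = 2.637 m³/s
w_6 = (8.8 − 5.5)/2 = 1.65 m; q_6 = 0.35 × 0.36 × 1.65 = 0.2079 m³/s
Q = Σ qᵢ = 6.580 m³/s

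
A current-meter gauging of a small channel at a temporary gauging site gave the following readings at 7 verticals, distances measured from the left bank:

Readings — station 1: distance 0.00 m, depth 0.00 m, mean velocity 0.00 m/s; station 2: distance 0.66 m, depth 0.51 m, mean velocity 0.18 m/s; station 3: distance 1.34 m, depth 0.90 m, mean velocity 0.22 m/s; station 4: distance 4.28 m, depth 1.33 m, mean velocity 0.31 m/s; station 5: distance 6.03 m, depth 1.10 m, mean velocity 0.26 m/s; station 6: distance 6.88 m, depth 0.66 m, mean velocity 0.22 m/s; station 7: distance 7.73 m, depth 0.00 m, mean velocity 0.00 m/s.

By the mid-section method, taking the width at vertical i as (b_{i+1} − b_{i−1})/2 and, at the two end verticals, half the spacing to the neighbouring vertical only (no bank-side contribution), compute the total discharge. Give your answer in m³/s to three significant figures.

1.88 m³/s

w_2 = (1.34 − 0.00)/2 = 0.67 m; q_2 = 0.18 × 0.51 × 0.67 = 0.06151 m³/s
w_3 = (4.28 − 0.66)/2 = 1.81 m; q_3 = 0.22 × 0.90 × 1.81 = 0.3584 m³/s
w_4 = (6.03 − 1.34)/2 = 2.345 m; q_4 = 0.31 × 1.33 × 2.345 = 0.9668 m³/s
w_5 = (6.88 − 4.28)/2 = 1.3 m; q_5 = 0.26 × 1.10 × 1.3 = 0.3718 m³/s
w_6 = (7.73 − 6.03)/2 = 0.85 m; q_6 = 0.22 × 0.66 × 0.85 = 0.1234 m³/s
Stations 1, 7 contribute zero (depth or velocity is 0).
Q = Σ qᵢ = 1.882 m³/s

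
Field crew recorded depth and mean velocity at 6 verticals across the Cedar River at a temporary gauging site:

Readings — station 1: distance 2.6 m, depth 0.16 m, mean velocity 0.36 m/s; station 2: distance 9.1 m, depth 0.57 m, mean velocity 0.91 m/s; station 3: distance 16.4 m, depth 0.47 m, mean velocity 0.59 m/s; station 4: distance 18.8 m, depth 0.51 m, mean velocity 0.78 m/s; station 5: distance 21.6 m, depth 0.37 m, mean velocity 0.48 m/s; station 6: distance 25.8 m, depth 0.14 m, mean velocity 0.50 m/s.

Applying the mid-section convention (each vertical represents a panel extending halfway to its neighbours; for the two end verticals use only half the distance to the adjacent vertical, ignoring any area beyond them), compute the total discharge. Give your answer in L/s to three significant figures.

6910 L/s

w_1 = (9.1 − 2.6)/2 = 3.25 m; q_1 = 0.36 × 0.16 × 3.25 = 0.1872 m³/s
w_2 = (16.4 − 2.6)/2 = 6.9 m; q_2 = 0.91 × 0.57 × 6.9 = 3.579 m³/s
w_3 = (18.8 − 9.1)/2 = 4.85 m; q_3 = 0.59 × 0.47 × 4.85 = 1.345 m³/s
w_4 = (21.6 − 16.4)/2 = 2.6 m; q_4 = 0.78 × 0.51 × 2.6 = 1.034 m³/s
w_5 = (25.8 − 18.8)/2 = 3.5 m; q_5 = 0.48 × 0.37 × 3.5 = 0.6216 m³/s
w_6 = (25.8 − 21.6)/2 = 2.1 m; q_6 = 0.50 × 0.14 × 2.1 = 0.1470 m³/s
Q = Σ qᵢ = 6.914 m³/s
= 6.914 × 1000 = 6914 L/s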